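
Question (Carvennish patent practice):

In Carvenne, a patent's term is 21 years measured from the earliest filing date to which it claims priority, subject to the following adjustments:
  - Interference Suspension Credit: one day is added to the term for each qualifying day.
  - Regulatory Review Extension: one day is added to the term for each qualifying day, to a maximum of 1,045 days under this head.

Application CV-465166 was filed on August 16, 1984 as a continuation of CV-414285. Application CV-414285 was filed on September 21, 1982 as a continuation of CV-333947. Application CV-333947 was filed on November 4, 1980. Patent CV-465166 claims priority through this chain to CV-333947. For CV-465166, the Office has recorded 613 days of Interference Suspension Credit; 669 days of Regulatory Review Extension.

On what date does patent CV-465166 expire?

Earliest priority filing: 4 November 1980.
Base term: 4 November 1980 + 21 years → 4 November 2001.
Interference Suspension Credit: +613 days → 10 July 2003.
Regulatory Review Extension: 669 days (within the 1045-day cap) → +669 days → 9 May 2005.

May 9, 2005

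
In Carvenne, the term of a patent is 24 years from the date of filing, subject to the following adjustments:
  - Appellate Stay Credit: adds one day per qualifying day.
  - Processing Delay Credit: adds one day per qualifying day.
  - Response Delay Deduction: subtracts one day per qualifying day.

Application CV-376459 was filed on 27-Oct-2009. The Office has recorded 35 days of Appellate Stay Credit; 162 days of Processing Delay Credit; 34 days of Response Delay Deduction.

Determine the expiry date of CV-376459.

April 8, 2034

Base term: filing date + 24 years → 27 October 2033.
Appellate Stay Credit: +35 days → 1 December 2033.
Processing Delay Credit: +162 days → 12 May 2034.
Response Delay Deduction: −34 days → 8 April 2034.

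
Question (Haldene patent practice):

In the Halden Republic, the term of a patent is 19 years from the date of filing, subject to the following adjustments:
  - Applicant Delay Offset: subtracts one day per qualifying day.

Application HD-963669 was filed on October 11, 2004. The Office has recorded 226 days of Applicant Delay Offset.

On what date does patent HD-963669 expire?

Base term: filing date + 19 years → 11 October 2023.
Applicant Delay Offset: −226 days → 27 February 2023.

2023-02-27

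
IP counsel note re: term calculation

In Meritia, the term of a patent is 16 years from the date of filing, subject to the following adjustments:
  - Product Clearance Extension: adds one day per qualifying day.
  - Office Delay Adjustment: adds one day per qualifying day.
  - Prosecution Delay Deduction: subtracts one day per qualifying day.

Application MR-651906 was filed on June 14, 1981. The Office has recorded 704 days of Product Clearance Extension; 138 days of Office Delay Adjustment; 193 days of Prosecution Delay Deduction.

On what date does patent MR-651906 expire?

Base term: filing date + 16 years → 14 June 1997.
Product Clearance Extension: +704 days → 19 May 1999.
Office Delay Adjustment: +138 days → 4 October 1999.
Prosecution Delay Deduction: −193 days → 25 March 1999.

1999-03-25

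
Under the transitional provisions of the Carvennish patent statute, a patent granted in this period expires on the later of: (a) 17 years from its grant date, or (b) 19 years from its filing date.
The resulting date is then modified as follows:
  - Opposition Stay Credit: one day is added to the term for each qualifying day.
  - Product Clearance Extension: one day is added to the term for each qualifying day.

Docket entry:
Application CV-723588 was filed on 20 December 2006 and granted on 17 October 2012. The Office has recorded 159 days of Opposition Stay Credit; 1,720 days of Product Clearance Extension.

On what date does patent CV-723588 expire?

(a) grant + 17 years → 17 October 2029.
(b) filing + 19 years → 20 December 2025.
Later of the two: 17 October 2029.
Opposition Stay Credit: +159 days → 25 March 2030.
Product Clearance Extension: +1720 days → 9 December 2034.

December 9, 2034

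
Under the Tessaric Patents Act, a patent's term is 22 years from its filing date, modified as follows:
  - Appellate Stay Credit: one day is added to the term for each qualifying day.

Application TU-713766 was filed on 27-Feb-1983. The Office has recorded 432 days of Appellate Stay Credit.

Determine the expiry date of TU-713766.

May 5, 2006

Base term: filing date + 22 years → 27 February 2005.
Appellate Stay Credit: +432 days → 5 May 2006.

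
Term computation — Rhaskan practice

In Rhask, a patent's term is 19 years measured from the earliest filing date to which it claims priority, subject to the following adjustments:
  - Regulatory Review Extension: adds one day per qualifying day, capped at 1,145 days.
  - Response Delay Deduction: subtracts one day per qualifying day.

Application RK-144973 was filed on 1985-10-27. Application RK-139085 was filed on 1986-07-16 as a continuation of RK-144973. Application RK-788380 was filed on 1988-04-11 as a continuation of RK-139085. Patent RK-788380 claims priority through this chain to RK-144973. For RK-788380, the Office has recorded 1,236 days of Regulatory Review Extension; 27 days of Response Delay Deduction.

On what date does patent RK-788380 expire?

Earliest priority filing: 27 October 1985.
Base term: 27 October 1985 + 19 years → 27 October 2004.
Regulatory Review Extension: 1236 days claimed exceeds the 1145-day cap, so +1145 days → 16 December 2007.
Response Delay Deduction: −27 days → 19 November 2007.

2007-11-19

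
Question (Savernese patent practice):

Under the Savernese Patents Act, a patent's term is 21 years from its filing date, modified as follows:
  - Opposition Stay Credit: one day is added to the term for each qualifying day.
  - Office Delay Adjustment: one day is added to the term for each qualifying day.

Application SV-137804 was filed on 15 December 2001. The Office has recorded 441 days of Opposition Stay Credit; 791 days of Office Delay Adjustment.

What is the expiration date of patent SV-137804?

April 30, 2026

Base term: filing date + 21 years → 15 December 2022.
Opposition Stay Credit: +441 days → 29 February 2024.
Office Delay Adjustment: +791 days → 30 April 2026.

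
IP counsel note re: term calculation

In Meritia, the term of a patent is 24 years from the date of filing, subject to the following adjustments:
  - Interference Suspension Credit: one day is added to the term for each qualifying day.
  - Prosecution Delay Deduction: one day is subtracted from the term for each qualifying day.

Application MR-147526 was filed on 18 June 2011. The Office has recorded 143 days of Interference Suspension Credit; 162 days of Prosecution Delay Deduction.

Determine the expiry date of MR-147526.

May 30, 2035

Base term: filing date + 24 years → 18 June 2035.
Interference Suspension Credit: +143 days → 8 November 2035.
Prosecution Delay Deduction: −162 days → 30 May 2035.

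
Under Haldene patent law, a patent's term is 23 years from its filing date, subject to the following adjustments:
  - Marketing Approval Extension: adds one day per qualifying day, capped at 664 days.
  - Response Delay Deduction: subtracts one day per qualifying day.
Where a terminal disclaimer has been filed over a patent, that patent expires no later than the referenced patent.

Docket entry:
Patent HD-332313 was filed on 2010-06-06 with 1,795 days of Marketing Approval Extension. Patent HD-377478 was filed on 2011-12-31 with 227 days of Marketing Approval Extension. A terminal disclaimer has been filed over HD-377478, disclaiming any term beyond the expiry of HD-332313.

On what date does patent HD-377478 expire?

April 1, 2035

Natural term of HD-377478:
  Base: filing + 23 years → 31 December 2034.
  Marketing Approval Extension: 227 days (within the 664-day cap) → +227 days → 15 August 2035.
Expiry of referenced patent HD-332313:
  Base: filing + 23 years → 6 June 2033.
  Marketing Approval Extension: 1795 days claimed exceeds the 664-day cap, so +664 days → 1 April 2035.
Terminal disclaimer: HD-377478 expires on the earlier of 15 August 2035 and 1 April 2035.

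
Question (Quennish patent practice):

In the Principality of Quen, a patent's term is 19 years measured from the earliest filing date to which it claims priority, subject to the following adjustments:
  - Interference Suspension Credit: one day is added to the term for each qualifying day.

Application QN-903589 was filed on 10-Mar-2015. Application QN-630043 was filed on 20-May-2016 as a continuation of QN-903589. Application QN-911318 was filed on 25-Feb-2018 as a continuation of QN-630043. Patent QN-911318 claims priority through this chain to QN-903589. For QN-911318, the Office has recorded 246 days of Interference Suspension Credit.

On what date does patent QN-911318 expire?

Earliest priority filing: 10 March 2015.
Base term: 10 March 2015 + 19 years → 10 March 2034.
Interference Suspension Credit: +246 days → 11 November 2034.

2034-11-11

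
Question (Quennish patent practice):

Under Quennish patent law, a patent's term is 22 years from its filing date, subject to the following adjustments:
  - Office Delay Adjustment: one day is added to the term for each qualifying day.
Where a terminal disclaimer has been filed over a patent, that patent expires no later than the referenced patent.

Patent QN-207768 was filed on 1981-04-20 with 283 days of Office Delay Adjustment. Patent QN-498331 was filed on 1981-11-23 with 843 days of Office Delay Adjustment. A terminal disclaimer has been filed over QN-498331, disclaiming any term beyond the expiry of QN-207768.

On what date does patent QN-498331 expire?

2004-01-28

Natural term of QN-498331:
  Base: filing + 22 years → 23 November 2003.
  Office Delay Adjustment: +843 days → 15 March 2006.
Expiry of referenced patent QN-207768:
  Base: filing + 22 years → 20 April 2003.
  Office Delay Adjustment: +283 days → 28 January 2004.
Terminal disclaimer: QN-498331 expires on the earlier of 15 March 2006 and 28 January 2004.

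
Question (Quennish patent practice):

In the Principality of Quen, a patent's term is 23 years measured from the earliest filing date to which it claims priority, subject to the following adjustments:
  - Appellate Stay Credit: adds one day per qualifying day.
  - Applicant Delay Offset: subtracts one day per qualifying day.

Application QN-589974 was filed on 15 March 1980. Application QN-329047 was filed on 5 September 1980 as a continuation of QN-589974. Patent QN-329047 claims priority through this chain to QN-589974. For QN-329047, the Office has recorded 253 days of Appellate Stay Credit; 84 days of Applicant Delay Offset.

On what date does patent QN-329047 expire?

2003-08-31

Earliest priority filing: 15 March 1980.
Base term: 15 March 1980 + 23 years → 15 March 2003.
Appellate Stay Credit: +253 days → 23 November 2003.
Applicant Delay Offset: −84 days → 31 August 2003.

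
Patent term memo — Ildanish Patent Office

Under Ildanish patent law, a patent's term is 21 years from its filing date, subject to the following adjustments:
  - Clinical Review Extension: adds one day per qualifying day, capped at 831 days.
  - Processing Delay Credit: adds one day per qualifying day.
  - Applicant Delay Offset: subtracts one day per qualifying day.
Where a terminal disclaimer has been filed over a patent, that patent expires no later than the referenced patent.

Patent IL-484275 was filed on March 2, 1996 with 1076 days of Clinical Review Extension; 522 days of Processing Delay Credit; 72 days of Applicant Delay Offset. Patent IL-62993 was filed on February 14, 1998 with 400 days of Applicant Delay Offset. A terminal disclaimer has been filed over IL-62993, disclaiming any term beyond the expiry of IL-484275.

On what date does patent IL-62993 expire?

January 10, 2018

Natural term of IL-62993:
  Base: filing + 21 years → 14 February 2019.
  Applicant Delay Offset: −400 days → 10 January 2018.
Expiry of referenced patent IL-484275:
  Base: filing + 21 years → 2 March 2017.
  Clinical Review Extension: 1076 days claimed exceeds the 831-day cap, so +831 days → 11 June 2019.
  Processing Delay Credit: +522 days → 14 November 2020.
  Applicant Delay Offset: −72 days → 3 September 2020.
Terminal disclaimer: IL-62993 expires on the earlier of 10 January 2018 and 3 September 2020.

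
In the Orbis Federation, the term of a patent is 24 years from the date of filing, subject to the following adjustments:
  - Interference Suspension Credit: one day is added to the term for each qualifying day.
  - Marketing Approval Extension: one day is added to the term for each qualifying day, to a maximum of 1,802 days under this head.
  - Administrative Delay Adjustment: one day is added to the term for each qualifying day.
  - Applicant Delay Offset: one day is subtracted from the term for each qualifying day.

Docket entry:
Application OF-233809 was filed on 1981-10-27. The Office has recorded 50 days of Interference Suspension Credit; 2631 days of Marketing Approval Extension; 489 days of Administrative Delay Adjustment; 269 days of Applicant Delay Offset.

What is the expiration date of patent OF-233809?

Base term: filing date + 24 years → 27 October 2005.
Interference Suspension Credit: +50 days → 16 December 2005.
Marketing Approval Extension: 2631 days claimed exceeds the 1802-day cap, so +1802 days → 22 November 2010.
Administrative Delay Adjustment: +489 days → 25 March 2012.
Applicant Delay Offset: −269 days → 30 June 2011.

2011-06-30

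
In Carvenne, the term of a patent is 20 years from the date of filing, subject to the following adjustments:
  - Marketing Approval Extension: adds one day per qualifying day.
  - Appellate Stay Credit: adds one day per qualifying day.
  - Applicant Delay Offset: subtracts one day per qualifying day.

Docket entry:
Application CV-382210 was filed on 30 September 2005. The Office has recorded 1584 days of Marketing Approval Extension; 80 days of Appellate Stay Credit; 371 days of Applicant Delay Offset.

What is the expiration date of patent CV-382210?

Base term: filing date + 20 years → 30 September 2025.
Marketing Approval Extension: +1584 days → 31 January 2030.
Appellate Stay Credit: +80 days → 21 April 2030.
Applicant Delay Offset: −371 days → 15 April 2029.

2029-04-15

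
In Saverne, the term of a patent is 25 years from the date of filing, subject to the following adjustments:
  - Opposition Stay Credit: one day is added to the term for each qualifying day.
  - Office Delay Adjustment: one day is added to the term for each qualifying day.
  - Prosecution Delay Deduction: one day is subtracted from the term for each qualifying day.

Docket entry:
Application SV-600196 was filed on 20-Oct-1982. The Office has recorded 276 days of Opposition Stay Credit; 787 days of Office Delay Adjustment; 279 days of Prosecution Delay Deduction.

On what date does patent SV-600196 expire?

Base term: filing date + 25 years → 20 October 2007.
Opposition Stay Credit: +276 days → 22 July 2008.
Office Delay Adjustment: +787 days → 17 September 2010.
Prosecution Delay Deduction: −279 days → 12 December 2009.

2009-12-12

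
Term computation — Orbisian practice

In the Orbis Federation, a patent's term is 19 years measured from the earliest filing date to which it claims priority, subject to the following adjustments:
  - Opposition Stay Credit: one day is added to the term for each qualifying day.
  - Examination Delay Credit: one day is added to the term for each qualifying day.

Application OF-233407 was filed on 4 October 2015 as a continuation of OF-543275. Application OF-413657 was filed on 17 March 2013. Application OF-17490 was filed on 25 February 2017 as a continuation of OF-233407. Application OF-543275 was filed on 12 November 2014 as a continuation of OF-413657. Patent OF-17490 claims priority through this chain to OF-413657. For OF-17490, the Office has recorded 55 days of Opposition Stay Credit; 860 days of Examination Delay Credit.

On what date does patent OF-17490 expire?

2034-09-18

Earliest priority filing: 17 March 2013.
Base term: 17 March 2013 + 19 years → 17 March 2032.
Opposition Stay Credit: +55 days → 11 May 2032.
Examination Delay Credit: +860 days → 18 September 2034.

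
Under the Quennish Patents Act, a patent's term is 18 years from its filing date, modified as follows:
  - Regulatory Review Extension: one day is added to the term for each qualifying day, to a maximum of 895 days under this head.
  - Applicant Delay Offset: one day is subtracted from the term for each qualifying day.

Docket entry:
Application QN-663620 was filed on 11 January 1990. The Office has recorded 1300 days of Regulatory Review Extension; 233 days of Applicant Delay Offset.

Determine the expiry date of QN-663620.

November 3, 2009

Base term: filing date + 18 years → 11 January 2008.
Regulatory Review Extension: 1300 days claimed exceeds the 895-day cap, so +895 days → 24 June 2010.
Applicant Delay Offset: −233 days → 3 November 2009.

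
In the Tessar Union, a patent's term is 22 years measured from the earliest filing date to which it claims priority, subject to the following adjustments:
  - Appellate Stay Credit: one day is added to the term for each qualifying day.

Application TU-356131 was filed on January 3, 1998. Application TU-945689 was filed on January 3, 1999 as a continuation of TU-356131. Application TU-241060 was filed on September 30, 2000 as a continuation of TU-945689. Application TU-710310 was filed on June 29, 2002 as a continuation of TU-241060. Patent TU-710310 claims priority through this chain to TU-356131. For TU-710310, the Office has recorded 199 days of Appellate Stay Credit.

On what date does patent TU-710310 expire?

2020-07-20

Earliest priority filing: 3 January 1998.
Base term: 3 January 1998 + 22 years → 3 January 2020.
Appellate Stay Credit: +199 days → 20 July 2020.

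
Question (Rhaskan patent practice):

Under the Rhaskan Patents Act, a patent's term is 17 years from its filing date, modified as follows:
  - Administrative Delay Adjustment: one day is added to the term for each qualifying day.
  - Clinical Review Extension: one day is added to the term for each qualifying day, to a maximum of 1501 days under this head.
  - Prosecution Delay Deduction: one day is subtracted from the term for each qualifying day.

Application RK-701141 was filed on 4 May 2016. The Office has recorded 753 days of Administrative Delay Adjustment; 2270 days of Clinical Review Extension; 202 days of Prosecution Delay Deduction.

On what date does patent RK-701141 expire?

Base term: filing date + 17 years → 4 May 2033.
Administrative Delay Adjustment: +753 days → 27 May 2035.
Clinical Review Extension: 2270 days claimed exceeds the 1501-day cap, so +1501 days → 6 July 2039.
Prosecution Delay Deduction: −202 days → 16 December 2038.

December 16, 2038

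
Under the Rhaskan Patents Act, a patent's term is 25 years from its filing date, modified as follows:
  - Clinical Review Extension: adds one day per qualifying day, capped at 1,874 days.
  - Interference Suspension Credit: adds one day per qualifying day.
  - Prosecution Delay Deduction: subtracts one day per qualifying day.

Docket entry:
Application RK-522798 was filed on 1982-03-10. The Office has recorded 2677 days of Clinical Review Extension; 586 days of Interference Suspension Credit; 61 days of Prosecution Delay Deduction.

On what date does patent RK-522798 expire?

Base term: filing date + 25 years → 10 March 2007.
Clinical Review Extension: 2677 days claimed exceeds the 1874-day cap, so +1874 days → 26 April 2012.
Interference Suspension Credit: +586 days → 3 December 2013.
Prosecution Delay Deduction: −61 days → 3 October 2013.

2013-10-03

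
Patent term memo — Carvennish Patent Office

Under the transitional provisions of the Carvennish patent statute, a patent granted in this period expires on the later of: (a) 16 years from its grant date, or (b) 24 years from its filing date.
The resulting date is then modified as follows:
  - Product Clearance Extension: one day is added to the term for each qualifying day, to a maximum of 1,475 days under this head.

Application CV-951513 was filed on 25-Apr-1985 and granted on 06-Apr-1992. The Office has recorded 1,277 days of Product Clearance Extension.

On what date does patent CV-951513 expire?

2012-10-23

(a) grant + 16 years → 6 April 2008.
(b) filing + 24 years → 25 April 2009.
Later of the two: 25 April 2009.
Product Clearance Extension: 1277 days (within the 1475-day cap) → +1277 days → 23 October 2012.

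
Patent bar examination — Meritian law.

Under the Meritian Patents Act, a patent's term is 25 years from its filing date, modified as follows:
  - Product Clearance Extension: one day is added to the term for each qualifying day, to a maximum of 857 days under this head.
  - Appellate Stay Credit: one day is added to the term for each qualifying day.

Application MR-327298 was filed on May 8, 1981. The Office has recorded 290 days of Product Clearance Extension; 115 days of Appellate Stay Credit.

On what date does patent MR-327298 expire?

2007-06-17

Base term: filing date + 25 years → 8 May 2006.
Product Clearance Extension: 290 days (within the 857-day cap) → +290 days → 22 February 2007.
Appellate Stay Credit: +115 days → 17 June 2007.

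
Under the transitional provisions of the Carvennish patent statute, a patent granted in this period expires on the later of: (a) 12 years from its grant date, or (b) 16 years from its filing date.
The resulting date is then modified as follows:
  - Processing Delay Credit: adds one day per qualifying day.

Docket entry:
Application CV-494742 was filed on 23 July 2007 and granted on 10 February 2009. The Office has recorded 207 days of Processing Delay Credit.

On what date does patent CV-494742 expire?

(a) grant + 12 years → 10 February 2021.
(b) filing + 16 years → 23 July 2023.
Later of the two: 23 July 2023.
Processing Delay Credit: +207 days → 15 February 2024.

February 15, 2024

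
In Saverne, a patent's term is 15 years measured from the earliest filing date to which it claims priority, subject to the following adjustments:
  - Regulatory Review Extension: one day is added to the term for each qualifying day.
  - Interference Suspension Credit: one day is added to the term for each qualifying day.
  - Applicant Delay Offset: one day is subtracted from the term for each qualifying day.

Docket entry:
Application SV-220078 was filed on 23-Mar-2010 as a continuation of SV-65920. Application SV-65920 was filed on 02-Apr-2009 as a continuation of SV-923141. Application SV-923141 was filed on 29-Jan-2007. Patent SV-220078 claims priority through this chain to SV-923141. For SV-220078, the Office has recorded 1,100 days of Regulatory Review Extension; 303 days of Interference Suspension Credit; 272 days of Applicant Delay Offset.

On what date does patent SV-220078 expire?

Earliest priority filing: 29 January 2007.
Base term: 29 January 2007 + 15 years → 29 January 2022.
Regulatory Review Extension: +1100 days → 2 February 2025.
Interference Suspension Credit: +303 days → 2 December 2025.
Applicant Delay Offset: −272 days → 5 March 2025.

March 5, 2025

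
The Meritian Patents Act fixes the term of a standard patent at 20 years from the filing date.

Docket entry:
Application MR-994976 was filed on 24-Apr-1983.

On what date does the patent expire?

Filing date + 20 years → 24 April 2003.

2003-04-24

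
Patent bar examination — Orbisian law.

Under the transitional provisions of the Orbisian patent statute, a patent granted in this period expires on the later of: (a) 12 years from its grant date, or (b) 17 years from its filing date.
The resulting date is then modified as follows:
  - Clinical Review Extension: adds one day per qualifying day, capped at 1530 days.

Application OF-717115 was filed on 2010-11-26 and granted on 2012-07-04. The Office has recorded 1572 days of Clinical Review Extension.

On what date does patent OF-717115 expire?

(a) grant + 12 years → 4 July 2024.
(b) filing + 17 years → 26 November 2027.
Later of the two: 26 November 2027.
Clinical Review Extension: 1572 days claimed exceeds the 1530-day cap, so +1530 days → 3 February 2032.

February 3, 2032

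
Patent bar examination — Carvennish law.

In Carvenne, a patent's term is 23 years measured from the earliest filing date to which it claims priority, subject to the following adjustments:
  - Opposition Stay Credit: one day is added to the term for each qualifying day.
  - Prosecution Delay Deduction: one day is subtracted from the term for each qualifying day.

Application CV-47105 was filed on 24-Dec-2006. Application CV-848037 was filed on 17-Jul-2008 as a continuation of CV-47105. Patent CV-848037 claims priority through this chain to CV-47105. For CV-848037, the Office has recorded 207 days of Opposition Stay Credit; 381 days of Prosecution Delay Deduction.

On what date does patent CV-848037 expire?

Earliest priority filing: 24 December 2006.
Base term: 24 December 2006 + 23 years → 24 December 2029.
Opposition Stay Credit: +207 days → 19 July 2030.
Prosecution Delay Deduction: −381 days → 3 July 2029.

July 3, 2029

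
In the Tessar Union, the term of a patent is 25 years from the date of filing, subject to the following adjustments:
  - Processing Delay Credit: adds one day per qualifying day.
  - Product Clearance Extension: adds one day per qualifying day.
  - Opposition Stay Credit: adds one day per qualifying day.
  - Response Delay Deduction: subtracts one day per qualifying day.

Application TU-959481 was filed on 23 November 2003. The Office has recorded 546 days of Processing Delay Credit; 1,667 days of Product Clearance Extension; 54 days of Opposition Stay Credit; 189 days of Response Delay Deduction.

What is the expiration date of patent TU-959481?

Base term: filing date + 25 years → 23 November 2028.
Processing Delay Credit: +546 days → 23 May 2030.
Product Clearance Extension: +1667 days → 15 December 2034.
Opposition Stay Credit: +54 days → 7 February 2035.
Response Delay Deduction: −189 days → 2 August 2034.

August 2, 2034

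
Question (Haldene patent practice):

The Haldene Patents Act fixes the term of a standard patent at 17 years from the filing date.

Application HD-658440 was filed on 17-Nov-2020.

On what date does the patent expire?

2037-11-17

Filing date + 17 years → 17 November 2037.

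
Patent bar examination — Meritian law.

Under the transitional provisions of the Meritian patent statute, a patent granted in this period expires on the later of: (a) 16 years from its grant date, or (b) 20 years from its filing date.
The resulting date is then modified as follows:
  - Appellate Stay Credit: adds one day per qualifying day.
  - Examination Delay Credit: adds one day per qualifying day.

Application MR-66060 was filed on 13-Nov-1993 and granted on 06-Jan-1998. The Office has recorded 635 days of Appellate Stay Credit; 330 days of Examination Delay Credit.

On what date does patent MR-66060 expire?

August 28, 2016

(a) grant + 16 years → 6 January 2014.
(b) filing + 20 years → 13 November 2013.
Later of the two: 6 January 2014.
Appellate Stay Credit: +635 days → 3 October 2015.
Examination Delay Credit: +330 days → 28 August 2016.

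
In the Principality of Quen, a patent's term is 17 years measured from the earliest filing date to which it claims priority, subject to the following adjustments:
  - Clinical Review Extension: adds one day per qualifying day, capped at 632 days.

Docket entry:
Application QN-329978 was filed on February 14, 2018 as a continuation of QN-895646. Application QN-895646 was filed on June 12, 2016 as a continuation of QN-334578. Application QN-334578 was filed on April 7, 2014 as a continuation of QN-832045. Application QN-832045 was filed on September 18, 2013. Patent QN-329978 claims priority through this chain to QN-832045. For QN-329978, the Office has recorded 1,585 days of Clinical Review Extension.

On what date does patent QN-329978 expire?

Earliest priority filing: 18 September 2013.
Base term: 18 September 2013 + 17 years → 18 September 2030.
Clinical Review Extension: 1585 days claimed exceeds the 632-day cap, so +632 days → 11 June 2032.

June 11, 2032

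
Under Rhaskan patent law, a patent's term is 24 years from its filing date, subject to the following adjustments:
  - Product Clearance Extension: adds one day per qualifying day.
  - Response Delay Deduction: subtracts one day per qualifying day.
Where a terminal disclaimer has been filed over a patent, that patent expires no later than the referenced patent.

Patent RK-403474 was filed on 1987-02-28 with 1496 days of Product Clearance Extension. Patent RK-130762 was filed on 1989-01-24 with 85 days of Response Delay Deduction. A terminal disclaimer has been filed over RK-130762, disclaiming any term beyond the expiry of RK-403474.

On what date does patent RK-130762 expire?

October 31, 2012

Natural term of RK-130762:
  Base: filing + 24 years → 24 January 2013.
  Response Delay Deduction: −85 days → 31 October 2012.
Expiry of referenced patent RK-403474:
  Base: filing + 24 years → 28 February 2011.
  Product Clearance Extension: +1496 days → 4 April 2015.
Terminal disclaimer: RK-130762 expires on the earlier of 31 October 2012 and 4 April 2015.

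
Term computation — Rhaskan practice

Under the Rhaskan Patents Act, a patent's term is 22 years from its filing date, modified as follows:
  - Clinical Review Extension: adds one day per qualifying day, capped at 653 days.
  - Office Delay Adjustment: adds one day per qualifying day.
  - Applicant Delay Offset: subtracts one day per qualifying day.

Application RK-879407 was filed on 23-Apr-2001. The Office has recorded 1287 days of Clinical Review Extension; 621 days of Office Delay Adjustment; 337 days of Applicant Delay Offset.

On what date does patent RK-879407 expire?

2025-11-15

Base term: filing date + 22 years → 23 April 2023.
Clinical Review Extension: 1287 days claimed exceeds the 653-day cap, so +653 days → 4 February 2025.
Office Delay Adjustment: +621 days → 18 October 2026.
Applicant Delay Offset: −337 days → 15 November 2025.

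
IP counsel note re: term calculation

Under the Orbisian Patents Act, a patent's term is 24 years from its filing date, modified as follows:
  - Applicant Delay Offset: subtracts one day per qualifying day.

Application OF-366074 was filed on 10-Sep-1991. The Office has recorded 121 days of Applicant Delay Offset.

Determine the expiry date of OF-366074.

2015-05-12

Base term: filing date + 24 years → 10 September 2015.
Applicant Delay Offset: −121 days → 12 May 2015.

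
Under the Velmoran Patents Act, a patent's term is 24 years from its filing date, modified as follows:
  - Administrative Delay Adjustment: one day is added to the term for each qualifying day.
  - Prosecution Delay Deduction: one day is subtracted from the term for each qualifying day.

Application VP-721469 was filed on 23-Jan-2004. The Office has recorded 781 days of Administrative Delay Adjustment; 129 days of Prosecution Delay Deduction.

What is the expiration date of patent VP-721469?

Base term: filing date + 24 years → 23 January 2028.
Administrative Delay Adjustment: +781 days → 14 March 2030.
Prosecution Delay Deduction: −129 days → 5 November 2029.

November 5, 2029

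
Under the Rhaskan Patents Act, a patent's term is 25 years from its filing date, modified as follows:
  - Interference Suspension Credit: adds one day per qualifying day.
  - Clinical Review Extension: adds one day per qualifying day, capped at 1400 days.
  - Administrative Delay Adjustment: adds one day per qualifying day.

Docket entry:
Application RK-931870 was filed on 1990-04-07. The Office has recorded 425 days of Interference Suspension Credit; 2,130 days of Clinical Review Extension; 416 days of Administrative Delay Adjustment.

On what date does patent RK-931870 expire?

May 26, 2021

Base term: filing date + 25 years → 7 April 2015.
Interference Suspension Credit: +425 days → 5 June 2016.
Clinical Review Extension: 2130 days claimed exceeds the 1400-day cap, so +1400 days → 5 April 2020.
Administrative Delay Adjustment: +416 days → 26 May 2021.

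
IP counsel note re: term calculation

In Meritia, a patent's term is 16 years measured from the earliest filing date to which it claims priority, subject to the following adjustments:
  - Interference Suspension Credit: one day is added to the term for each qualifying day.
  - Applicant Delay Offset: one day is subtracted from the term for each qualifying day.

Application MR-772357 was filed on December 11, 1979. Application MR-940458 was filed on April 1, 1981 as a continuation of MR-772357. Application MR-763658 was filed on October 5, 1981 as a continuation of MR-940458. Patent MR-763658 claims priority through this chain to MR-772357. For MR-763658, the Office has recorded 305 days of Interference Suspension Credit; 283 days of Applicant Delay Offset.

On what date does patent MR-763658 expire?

Earliest priority filing: 11 December 1979.
Base term: 11 December 1979 + 16 years → 11 December 1995.
Interference Suspension Credit: +305 days → 11 October 1996.
Applicant Delay Offset: −283 days → 2 January 1996.

1996-01-02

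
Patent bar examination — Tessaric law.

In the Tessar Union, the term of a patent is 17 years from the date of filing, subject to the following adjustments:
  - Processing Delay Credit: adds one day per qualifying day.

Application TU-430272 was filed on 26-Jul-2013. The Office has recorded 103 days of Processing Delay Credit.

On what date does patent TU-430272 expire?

Base term: filing date + 17 years → 26 July 2030.
Processing Delay Credit: +103 days → 6 November 2030.

November 6, 2030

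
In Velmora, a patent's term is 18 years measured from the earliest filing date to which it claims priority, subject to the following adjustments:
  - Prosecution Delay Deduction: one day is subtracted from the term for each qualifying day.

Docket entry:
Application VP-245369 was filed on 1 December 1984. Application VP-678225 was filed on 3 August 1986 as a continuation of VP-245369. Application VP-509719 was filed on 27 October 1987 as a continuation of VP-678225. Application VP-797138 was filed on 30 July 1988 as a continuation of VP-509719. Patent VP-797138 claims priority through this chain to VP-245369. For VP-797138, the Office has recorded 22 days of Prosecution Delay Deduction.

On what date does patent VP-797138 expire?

Earliest priority filing: 1 December 1984.
Base term: 1 December 1984 + 18 years → 1 December 2002.
Prosecution Delay Deduction: −22 days → 9 November 2002.

2002-11-09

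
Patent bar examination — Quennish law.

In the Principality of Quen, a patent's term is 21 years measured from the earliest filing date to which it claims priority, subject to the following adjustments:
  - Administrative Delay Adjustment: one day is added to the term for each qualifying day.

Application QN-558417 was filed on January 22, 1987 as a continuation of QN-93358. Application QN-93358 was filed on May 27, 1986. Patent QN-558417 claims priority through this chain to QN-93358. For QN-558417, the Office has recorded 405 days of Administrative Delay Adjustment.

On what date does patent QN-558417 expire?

Earliest priority filing: 27 May 1986.
Base term: 27 May 1986 + 21 years → 27 May 2007.
Administrative Delay Adjustment: +405 days → 5 July 2008.

July 5, 2008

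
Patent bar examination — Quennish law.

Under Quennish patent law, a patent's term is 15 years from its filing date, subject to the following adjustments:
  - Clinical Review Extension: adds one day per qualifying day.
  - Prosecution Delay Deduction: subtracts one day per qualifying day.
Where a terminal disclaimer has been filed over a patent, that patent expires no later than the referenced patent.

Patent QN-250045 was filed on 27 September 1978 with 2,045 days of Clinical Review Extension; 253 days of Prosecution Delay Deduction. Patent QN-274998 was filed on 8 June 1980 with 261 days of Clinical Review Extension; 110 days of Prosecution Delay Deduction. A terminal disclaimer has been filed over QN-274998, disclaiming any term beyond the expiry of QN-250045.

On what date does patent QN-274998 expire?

November 6, 1995

Natural term of QN-274998:
  Base: filing + 15 years → 8 June 1995.
  Clinical Review Extension: +261 days → 24 February 1996.
  Prosecution Delay Deduction: −110 days → 6 November 1995.
Expiry of referenced patent QN-250045:
  Base: filing + 15 years → 27 September 1993.
  Clinical Review Extension: +2045 days → 4 May 1999.
  Prosecution Delay Deduction: −253 days → 24 August 1998.
Terminal disclaimer: QN-274998 expires on the earlier of 6 November 1995 and 24 August 1998.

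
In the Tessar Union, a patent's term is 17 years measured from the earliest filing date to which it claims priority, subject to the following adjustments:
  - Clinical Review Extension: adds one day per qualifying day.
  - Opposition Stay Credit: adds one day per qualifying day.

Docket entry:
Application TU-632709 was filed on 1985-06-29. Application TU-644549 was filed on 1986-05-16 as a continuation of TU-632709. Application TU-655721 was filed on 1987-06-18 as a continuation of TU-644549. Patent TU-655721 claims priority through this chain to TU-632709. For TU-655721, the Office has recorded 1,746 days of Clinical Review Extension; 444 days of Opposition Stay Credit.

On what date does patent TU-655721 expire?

Earliest priority filing: 29 June 1985.
Base term: 29 June 1985 + 17 years → 29 June 2002.
Clinical Review Extension: +1746 days → 10 April 2007.
Opposition Stay Credit: +444 days → 27 June 2008.

June 27, 2008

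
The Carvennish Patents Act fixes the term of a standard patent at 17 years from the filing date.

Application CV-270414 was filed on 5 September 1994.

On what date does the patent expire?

Filing date + 17 years → 5 September 2011.

September 5, 2011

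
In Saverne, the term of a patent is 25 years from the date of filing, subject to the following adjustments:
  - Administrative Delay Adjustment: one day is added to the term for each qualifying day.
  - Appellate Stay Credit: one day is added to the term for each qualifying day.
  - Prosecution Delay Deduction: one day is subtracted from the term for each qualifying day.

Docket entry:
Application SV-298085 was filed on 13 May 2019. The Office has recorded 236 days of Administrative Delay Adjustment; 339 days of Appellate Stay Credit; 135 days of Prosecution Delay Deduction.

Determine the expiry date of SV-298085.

Base term: filing date + 25 years → 13 May 2044.
Administrative Delay Adjustment: +236 days → 4 January 2045.
Appellate Stay Credit: +339 days → 9 December 2045.
Prosecution Delay Deduction: −135 days → 27 July 2045.

July 27, 2045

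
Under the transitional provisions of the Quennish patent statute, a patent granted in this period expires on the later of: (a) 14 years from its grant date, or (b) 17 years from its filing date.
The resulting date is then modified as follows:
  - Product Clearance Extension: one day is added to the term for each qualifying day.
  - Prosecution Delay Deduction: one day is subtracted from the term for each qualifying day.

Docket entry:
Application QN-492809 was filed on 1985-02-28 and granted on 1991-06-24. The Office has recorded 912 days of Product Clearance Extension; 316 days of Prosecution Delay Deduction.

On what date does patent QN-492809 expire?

(a) grant + 14 years → 24 June 2005.
(b) filing + 17 years → 28 February 2002.
Later of the two: 24 June 2005.
Product Clearance Extension: +912 days → 23 December 2007.
Prosecution Delay Deduction: −316 days → 10 February 2007.

February 10, 2007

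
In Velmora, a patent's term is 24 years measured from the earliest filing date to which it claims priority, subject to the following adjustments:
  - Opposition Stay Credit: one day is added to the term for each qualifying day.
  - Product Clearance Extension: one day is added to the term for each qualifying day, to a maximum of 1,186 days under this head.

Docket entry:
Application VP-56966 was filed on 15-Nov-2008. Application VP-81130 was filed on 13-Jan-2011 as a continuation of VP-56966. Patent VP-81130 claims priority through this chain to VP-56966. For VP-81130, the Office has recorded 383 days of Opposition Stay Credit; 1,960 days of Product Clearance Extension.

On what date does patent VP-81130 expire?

Earliest priority filing: 15 November 2008.
Base term: 15 November 2008 + 24 years → 15 November 2032.
Opposition Stay Credit: +383 days → 3 December 2033.
Product Clearance Extension: 1960 days claimed exceeds the 1186-day cap, so +1186 days → 3 March 2037.

March 3, 2037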